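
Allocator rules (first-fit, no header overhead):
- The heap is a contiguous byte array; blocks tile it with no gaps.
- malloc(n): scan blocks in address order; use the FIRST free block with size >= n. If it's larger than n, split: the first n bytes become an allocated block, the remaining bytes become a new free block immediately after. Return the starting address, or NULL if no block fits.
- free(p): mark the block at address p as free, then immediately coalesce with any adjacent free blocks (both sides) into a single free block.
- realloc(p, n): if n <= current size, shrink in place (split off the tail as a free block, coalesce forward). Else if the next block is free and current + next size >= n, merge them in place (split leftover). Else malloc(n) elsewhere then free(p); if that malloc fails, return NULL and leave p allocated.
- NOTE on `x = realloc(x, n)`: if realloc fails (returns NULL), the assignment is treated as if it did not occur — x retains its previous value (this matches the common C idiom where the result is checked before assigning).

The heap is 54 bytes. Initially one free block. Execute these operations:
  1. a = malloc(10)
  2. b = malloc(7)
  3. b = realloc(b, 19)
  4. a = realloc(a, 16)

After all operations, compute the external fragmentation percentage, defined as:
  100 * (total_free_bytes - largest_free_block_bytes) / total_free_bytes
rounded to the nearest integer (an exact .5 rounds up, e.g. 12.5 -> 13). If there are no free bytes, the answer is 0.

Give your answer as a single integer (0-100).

Answer: 47

Derivation:
Op 1: a = malloc(10) -> a = 0; heap: [0-9 ALLOC][10-53 FREE]
Op 2: b = malloc(7) -> b = 10; heap: [0-9 ALLOC][10-16 ALLOC][17-53 FREE]
Op 3: b = realloc(b, 19) -> b = 10; heap: [0-9 ALLOC][10-28 ALLOC][29-53 FREE]
Op 4: a = realloc(a, 16) -> a = 29; heap: [0-9 FREE][10-28 ALLOC][29-44 ALLOC][45-53 FREE]
Free blocks: [10 9] total_free=19 largest=10 -> 100*(19-10)/19 = 900/19 ≈ 47.368 -> rounds to 47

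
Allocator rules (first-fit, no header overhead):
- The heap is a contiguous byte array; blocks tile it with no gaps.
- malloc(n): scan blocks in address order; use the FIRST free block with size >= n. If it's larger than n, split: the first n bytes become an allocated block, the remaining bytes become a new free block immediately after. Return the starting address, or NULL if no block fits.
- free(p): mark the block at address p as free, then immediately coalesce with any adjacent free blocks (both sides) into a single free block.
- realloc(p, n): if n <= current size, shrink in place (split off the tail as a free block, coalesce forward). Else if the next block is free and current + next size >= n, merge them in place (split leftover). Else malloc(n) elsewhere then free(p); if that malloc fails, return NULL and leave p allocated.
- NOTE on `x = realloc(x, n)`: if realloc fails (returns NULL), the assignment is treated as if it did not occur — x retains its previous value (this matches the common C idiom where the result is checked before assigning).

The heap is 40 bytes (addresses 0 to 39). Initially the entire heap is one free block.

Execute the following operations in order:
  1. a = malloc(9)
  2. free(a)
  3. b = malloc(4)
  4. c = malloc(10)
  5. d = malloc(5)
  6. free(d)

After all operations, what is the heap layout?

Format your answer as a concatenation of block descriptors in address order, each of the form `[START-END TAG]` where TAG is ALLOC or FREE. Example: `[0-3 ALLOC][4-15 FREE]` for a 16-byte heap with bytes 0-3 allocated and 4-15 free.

Answer: [0-3 ALLOC][4-13 ALLOC][14-39 FREE]

Derivation:
Op 1: a = malloc(9) -> a = 0; heap: [0-8 ALLOC][9-39 FREE]
Op 2: free(a) -> (freed a); heap: [0-39 FREE]
Op 3: b = malloc(4) -> b = 0; heap: [0-3 ALLOC][4-39 FREE]
Op 4: c = malloc(10) -> c = 4; heap: [0-3 ALLOC][4-13 ALLOC][14-39 FREE]
Op 5: d = malloc(5) -> d = 14; heap: [0-3 ALLOC][4-13 ALLOC][14-18 ALLOC][19-39 FREE]
Op 6: free(d) -> (freed d); heap: [0-3 ALLOC][4-13 ALLOC][14-39 FREE]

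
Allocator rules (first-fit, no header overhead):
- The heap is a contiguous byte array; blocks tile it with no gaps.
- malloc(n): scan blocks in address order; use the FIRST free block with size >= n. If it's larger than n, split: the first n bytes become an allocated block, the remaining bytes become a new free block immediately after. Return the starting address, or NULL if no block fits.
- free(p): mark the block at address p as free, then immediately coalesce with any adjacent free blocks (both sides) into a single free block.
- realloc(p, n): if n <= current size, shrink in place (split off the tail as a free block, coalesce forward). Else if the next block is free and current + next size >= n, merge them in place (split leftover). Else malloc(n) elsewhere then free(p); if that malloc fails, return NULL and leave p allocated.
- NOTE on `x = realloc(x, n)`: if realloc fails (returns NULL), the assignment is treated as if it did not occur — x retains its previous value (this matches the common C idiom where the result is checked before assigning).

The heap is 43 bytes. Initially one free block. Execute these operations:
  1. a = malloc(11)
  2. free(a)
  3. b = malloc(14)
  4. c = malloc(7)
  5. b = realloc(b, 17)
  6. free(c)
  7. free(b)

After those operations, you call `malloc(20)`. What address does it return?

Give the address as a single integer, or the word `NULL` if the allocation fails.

Answer: 0

Derivation:
Op 1: a = malloc(11) -> a = 0; heap: [0-10 ALLOC][11-42 FREE]
Op 2: free(a) -> (freed a); heap: [0-42 FREE]
Op 3: b = malloc(14) -> b = 0; heap: [0-13 ALLOC][14-42 FREE]
Op 4: c = malloc(7) -> c = 14; heap: [0-13 ALLOC][14-20 ALLOC][21-42 FREE]
Op 5: b = realloc(b, 17) -> b = 21; heap: [0-13 FREE][14-20 ALLOC][21-37 ALLOC][38-42 FREE]
Op 6: free(c) -> (freed c); heap: [0-20 FREE][21-37 ALLOC][38-42 FREE]
Op 7: free(b) -> (freed b); heap: [0-42 FREE]
malloc(20): first-fit scan over [0-42 FREE] -> 0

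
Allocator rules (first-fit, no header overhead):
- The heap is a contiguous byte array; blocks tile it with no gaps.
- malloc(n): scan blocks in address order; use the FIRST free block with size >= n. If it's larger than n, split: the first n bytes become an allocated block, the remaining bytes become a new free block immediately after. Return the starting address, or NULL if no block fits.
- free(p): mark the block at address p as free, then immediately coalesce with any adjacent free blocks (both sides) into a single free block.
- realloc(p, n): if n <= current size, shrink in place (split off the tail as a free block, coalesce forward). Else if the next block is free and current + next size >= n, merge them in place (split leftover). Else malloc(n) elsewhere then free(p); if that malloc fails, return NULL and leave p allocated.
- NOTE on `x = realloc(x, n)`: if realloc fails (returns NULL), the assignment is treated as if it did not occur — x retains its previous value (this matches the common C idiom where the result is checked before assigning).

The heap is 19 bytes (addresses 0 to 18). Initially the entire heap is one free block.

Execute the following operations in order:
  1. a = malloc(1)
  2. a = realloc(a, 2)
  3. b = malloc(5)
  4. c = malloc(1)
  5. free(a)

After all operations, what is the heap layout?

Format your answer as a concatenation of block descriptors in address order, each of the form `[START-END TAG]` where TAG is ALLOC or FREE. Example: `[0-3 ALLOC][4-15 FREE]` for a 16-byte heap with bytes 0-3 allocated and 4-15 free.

Op 1: a = malloc(1) -> a = 0; heap: [0-0 ALLOC][1-18 FREE]
Op 2: a = realloc(a, 2) -> a = 0; heap: [0-1 ALLOC][2-18 FREE]
Op 3: b = malloc(5) -> b = 2; heap: [0-1 ALLOC][2-6 ALLOC][7-18 FREE]
Op 4: c = malloc(1) -> c = 7; heap: [0-1 ALLOC][2-6 ALLOC][7-7 ALLOC][8-18 FREE]
Op 5: free(a) -> (freed a); heap: [0-1 FREE][2-6 ALLOC][7-7 ALLOC][8-18 FREE]

Answer: [0-1 FREE][2-6 ALLOC][7-7 ALLOC][8-18 FREE]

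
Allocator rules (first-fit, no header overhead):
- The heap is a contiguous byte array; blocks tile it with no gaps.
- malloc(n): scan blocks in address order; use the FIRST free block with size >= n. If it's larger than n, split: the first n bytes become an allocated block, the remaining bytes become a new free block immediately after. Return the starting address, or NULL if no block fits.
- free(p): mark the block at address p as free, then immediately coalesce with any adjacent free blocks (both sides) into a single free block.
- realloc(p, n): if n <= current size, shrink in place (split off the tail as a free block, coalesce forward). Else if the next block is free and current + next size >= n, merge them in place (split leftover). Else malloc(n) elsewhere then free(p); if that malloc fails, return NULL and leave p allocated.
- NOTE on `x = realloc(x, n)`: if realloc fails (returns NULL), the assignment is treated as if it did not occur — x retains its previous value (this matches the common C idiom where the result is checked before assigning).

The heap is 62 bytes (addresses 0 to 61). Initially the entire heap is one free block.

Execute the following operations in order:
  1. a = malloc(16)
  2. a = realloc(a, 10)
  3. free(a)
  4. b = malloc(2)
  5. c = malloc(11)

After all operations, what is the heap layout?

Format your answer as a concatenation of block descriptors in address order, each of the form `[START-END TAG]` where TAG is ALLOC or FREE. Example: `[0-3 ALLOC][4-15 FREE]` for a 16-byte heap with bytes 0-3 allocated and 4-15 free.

Op 1: a = malloc(16) -> a = 0; heap: [0-15 ALLOC][16-61 FREE]
Op 2: a = realloc(a, 10) -> a = 0; heap: [0-9 ALLOC][10-61 FREE]
Op 3: free(a) -> (freed a); heap: [0-61 FREE]
Op 4: b = malloc(2) -> b = 0; heap: [0-1 ALLOC][2-61 FREE]
Op 5: c = malloc(11) -> c = 2; heap: [0-1 ALLOC][2-12 ALLOC][13-61 FREE]

Answer: [0-1 ALLOC][2-12 ALLOC][13-61 FREE]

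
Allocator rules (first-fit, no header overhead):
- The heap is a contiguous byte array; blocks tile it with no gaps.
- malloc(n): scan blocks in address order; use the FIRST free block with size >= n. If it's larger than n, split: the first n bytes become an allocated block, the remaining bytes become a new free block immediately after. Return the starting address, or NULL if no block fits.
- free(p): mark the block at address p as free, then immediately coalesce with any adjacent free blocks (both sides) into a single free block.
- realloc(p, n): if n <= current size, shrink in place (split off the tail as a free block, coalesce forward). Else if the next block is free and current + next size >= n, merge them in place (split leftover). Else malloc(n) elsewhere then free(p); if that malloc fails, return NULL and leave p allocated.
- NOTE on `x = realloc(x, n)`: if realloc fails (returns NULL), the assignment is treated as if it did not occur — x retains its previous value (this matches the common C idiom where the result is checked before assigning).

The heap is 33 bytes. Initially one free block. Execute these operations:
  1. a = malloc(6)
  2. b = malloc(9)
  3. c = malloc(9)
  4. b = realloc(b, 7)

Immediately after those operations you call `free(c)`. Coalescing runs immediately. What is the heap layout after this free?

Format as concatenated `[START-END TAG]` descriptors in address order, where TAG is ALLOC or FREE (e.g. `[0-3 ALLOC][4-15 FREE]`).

Op 1: a = malloc(6) -> a = 0; heap: [0-5 ALLOC][6-32 FREE]
Op 2: b = malloc(9) -> b = 6; heap: [0-5 ALLOC][6-14 ALLOC][15-32 FREE]
Op 3: c = malloc(9) -> c = 15; heap: [0-5 ALLOC][6-14 ALLOC][15-23 ALLOC][24-32 FREE]
Op 4: b = realloc(b, 7) -> b = 6; heap: [0-5 ALLOC][6-12 ALLOC][13-14 FREE][15-23 ALLOC][24-32 FREE]
free(c): c = 15 -> block [15-23 ALLOC]; mark free, coalesce with adjacent free neighbors -> [0-5 ALLOC][6-12 ALLOC][13-32 FREE]

Answer: [0-5 ALLOC][6-12 ALLOC][13-32 FREE]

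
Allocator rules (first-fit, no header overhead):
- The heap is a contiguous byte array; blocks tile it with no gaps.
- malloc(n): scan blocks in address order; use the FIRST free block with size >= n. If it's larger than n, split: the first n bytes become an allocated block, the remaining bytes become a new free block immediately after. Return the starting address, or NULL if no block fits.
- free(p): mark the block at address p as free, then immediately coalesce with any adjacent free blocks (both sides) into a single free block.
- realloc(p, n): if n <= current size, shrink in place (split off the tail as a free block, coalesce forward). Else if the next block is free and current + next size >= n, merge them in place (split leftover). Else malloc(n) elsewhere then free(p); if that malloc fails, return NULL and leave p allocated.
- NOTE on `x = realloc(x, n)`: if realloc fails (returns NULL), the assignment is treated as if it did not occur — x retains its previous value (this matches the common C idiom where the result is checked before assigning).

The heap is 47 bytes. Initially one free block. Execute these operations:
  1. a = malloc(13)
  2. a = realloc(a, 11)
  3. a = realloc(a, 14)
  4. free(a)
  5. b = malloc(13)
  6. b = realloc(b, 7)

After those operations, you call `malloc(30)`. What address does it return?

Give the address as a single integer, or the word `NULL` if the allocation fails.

Op 1: a = malloc(13) -> a = 0; heap: [0-12 ALLOC][13-46 FREE]
Op 2: a = realloc(a, 11) -> a = 0; heap: [0-10 ALLOC][11-46 FREE]
Op 3: a = realloc(a, 14) -> a = 0; heap: [0-13 ALLOC][14-46 FREE]
Op 4: free(a) -> (freed a); heap: [0-46 FREE]
Op 5: b = malloc(13) -> b = 0; heap: [0-12 ALLOC][13-46 FREE]
Op 6: b = realloc(b, 7) -> b = 0; heap: [0-6 ALLOC][7-46 FREE]
malloc(30): first-fit scan over [0-6 ALLOC][7-46 FREE] -> 7

Answer: 7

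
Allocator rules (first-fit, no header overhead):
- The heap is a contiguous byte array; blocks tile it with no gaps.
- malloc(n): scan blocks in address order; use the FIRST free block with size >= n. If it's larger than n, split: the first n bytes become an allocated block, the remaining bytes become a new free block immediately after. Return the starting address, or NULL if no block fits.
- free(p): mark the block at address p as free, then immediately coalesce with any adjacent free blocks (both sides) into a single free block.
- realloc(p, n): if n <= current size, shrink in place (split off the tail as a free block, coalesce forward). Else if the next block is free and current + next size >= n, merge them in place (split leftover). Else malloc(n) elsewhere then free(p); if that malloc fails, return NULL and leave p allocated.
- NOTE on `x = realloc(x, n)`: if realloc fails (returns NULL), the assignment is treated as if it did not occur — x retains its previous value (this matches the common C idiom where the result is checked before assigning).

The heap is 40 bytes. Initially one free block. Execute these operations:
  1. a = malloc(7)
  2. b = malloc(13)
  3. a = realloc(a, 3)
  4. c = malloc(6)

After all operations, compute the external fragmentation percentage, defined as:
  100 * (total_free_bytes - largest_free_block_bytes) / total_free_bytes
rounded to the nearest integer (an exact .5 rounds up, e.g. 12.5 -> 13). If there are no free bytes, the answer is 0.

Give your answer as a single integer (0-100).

Op 1: a = malloc(7) -> a = 0; heap: [0-6 ALLOC][7-39 FREE]
Op 2: b = malloc(13) -> b = 7; heap: [0-6 ALLOC][7-19 ALLOC][20-39 FREE]
Op 3: a = realloc(a, 3) -> a = 0; heap: [0-2 ALLOC][3-6 FREE][7-19 ALLOC][20-39 FREE]
Op 4: c = malloc(6) -> c = 20; heap: [0-2 ALLOC][3-6 FREE][7-19 ALLOC][20-25 ALLOC][26-39 FREE]
Free blocks: [4 14] total_free=18 largest=14 -> 100*(18-14)/18 = 400/18 ≈ 22.222 -> rounds to 22

Answer: 22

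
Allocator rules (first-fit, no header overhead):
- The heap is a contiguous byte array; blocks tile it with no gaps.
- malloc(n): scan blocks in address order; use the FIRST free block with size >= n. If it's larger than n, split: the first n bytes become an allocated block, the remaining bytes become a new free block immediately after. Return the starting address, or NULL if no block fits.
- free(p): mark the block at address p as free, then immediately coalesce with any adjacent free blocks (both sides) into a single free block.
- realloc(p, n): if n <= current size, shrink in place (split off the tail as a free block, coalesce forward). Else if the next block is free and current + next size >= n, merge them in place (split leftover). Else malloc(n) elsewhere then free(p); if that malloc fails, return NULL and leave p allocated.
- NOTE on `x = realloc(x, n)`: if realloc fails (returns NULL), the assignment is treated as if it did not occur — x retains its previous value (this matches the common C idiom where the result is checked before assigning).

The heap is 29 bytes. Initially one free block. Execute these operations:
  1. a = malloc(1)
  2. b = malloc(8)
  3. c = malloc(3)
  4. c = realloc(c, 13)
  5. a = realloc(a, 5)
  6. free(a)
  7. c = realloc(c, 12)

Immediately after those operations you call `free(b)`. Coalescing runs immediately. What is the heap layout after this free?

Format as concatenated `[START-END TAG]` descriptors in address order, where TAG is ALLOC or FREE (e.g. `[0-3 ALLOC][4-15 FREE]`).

Answer: [0-8 FREE][9-20 ALLOC][21-28 FREE]

Derivation:
Op 1: a = malloc(1) -> a = 0; heap: [0-0 ALLOC][1-28 FREE]
Op 2: b = malloc(8) -> b = 1; heap: [0-0 ALLOC][1-8 ALLOC][9-28 FREE]
Op 3: c = malloc(3) -> c = 9; heap: [0-0 ALLOC][1-8 ALLOC][9-11 ALLOC][12-28 FREE]
Op 4: c = realloc(c, 13) -> c = 9; heap: [0-0 ALLOC][1-8 ALLOC][9-21 ALLOC][22-28 FREE]
Op 5: a = realloc(a, 5) -> a = 22; heap: [0-0 FREE][1-8 ALLOC][9-21 ALLOC][22-26 ALLOC][27-28 FREE]
Op 6: free(a) -> (freed a); heap: [0-0 FREE][1-8 ALLOC][9-21 ALLOC][22-28 FREE]
Op 7: c = realloc(c, 12) -> c = 9; heap: [0-0 FREE][1-8 ALLOC][9-20 ALLOC][21-28 FREE]
free(b): b = 1 -> block [1-8 ALLOC]; mark free, coalesce with adjacent free neighbors -> [0-8 FREE][9-20 ALLOC][21-28 FREE]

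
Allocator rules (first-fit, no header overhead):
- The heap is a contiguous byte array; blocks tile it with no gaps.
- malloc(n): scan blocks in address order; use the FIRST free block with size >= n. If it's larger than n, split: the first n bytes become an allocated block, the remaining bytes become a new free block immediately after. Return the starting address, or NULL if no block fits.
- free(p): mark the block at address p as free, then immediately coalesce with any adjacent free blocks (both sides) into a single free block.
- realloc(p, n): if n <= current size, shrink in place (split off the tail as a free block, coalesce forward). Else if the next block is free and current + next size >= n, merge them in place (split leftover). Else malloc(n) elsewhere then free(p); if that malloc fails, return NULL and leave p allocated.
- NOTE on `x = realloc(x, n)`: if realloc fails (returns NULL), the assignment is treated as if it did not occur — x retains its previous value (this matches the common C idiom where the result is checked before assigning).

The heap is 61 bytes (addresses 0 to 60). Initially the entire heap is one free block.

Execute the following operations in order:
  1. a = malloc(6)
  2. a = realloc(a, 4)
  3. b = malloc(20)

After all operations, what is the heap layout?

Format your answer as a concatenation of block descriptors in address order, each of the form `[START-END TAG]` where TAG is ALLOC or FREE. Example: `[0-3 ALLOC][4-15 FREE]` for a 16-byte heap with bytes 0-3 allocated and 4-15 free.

Op 1: a = malloc(6) -> a = 0; heap: [0-5 ALLOC][6-60 FREE]
Op 2: a = realloc(a, 4) -> a = 0; heap: [0-3 ALLOC][4-60 FREE]
Op 3: b = malloc(20) -> b = 4; heap: [0-3 ALLOC][4-23 ALLOC][24-60 FREE]

Answer: [0-3 ALLOC][4-23 ALLOC][24-60 FREE]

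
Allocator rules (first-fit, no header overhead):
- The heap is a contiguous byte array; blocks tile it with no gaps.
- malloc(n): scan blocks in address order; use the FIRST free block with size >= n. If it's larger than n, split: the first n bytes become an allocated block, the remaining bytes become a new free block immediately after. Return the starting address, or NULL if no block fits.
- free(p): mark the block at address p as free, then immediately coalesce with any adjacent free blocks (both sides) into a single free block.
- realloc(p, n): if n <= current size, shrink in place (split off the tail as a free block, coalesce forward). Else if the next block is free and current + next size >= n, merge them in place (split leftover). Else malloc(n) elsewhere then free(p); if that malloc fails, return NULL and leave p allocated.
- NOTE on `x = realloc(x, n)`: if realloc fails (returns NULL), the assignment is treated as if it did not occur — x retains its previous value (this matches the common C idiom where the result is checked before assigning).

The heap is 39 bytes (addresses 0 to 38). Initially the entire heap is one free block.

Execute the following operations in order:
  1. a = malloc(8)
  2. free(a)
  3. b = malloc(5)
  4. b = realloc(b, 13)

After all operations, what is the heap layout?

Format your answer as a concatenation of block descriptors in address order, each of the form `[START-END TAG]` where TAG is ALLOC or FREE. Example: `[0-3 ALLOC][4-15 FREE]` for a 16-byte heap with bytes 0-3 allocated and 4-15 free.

Answer: [0-12 ALLOC][13-38 FREE]

Derivation:
Op 1: a = malloc(8) -> a = 0; heap: [0-7 ALLOC][8-38 FREE]
Op 2: free(a) -> (freed a); heap: [0-38 FREE]
Op 3: b = malloc(5) -> b = 0; heap: [0-4 ALLOC][5-38 FREE]
Op 4: b = realloc(b, 13) -> b = 0; heap: [0-12 ALLOC][13-38 FREE]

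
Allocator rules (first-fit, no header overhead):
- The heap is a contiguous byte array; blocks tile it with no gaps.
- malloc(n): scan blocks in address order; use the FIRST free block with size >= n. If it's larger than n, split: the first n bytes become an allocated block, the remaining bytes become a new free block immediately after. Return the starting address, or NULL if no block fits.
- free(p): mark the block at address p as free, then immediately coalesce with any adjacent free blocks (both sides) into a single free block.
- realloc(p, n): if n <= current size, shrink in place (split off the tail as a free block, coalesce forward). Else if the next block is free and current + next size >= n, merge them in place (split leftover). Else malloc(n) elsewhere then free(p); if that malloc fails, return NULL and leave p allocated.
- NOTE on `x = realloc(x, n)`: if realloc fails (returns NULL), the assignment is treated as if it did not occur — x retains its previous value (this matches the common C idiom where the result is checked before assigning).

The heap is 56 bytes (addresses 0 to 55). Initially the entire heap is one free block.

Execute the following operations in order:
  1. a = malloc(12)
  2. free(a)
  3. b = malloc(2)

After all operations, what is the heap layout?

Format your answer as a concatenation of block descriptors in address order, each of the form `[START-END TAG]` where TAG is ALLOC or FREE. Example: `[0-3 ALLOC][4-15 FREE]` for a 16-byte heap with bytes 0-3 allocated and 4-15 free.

Answer: [0-1 ALLOC][2-55 FREE]

Derivation:
Op 1: a = malloc(12) -> a = 0; heap: [0-11 ALLOC][12-55 FREE]
Op 2: free(a) -> (freed a); heap: [0-55 FREE]
Op 3: b = malloc(2) -> b = 0; heap: [0-1 ALLOC][2-55 FREE]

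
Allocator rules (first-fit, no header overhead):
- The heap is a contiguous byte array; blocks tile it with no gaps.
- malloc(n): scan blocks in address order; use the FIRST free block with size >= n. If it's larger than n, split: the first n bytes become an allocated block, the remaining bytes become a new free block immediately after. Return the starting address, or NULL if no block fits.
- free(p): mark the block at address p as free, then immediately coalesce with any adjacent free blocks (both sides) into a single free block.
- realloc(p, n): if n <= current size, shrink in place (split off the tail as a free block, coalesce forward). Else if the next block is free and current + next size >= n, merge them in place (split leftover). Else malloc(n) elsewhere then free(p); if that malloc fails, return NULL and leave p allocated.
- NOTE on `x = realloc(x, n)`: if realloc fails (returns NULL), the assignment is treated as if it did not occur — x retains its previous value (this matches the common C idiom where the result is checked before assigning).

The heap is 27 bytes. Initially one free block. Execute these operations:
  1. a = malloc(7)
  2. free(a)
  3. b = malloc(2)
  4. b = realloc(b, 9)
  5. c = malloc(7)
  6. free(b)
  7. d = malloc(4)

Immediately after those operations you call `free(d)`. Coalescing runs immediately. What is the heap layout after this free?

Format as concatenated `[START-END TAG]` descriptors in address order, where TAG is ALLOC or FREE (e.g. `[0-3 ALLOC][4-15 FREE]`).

Answer: [0-8 FREE][9-15 ALLOC][16-26 FREE]

Derivation:
Op 1: a = malloc(7) -> a = 0; heap: [0-6 ALLOC][7-26 FREE]
Op 2: free(a) -> (freed a); heap: [0-26 FREE]
Op 3: b = malloc(2) -> b = 0; heap: [0-1 ALLOC][2-26 FREE]
Op 4: b = realloc(b, 9) -> b = 0; heap: [0-8 ALLOC][9-26 FREE]
Op 5: c = malloc(7) -> c = 9; heap: [0-8 ALLOC][9-15 ALLOC][16-26 FREE]
Op 6: free(b) -> (freed b); heap: [0-8 FREE][9-15 ALLOC][16-26 FREE]
Op 7: d = malloc(4) -> d = 0; heap: [0-3 ALLOC][4-8 FREE][9-15 ALLOC][16-26 FREE]
free(d): d = 0 -> block [0-3 ALLOC]; mark free, coalesce with adjacent free neighbors -> [0-8 FREE][9-15 ALLOC][16-26 FREE]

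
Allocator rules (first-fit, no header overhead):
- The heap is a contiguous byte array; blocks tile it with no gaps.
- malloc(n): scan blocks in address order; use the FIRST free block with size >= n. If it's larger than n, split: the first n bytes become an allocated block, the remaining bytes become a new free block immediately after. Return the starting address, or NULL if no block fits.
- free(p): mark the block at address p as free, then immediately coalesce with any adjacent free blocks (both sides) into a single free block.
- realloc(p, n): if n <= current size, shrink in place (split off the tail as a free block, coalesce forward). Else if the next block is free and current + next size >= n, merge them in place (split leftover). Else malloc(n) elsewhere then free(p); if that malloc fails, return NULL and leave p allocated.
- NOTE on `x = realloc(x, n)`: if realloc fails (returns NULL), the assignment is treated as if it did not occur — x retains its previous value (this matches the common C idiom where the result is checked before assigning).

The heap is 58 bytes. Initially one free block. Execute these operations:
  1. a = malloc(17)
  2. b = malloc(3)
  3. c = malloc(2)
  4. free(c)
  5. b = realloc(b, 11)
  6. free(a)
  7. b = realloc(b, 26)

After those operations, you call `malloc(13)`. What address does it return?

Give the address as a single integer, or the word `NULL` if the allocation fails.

Answer: 0

Derivation:
Op 1: a = malloc(17) -> a = 0; heap: [0-16 ALLOC][17-57 FREE]
Op 2: b = malloc(3) -> b = 17; heap: [0-16 ALLOC][17-19 ALLOC][20-57 FREE]
Op 3: c = malloc(2) -> c = 20; heap: [0-16 ALLOC][17-19 ALLOC][20-21 ALLOC][22-57 FREE]
Op 4: free(c) -> (freed c); heap: [0-16 ALLOC][17-19 ALLOC][20-57 FREE]
Op 5: b = realloc(b, 11) -> b = 17; heap: [0-16 ALLOC][17-27 ALLOC][28-57 FREE]
Op 6: free(a) -> (freed a); heap: [0-16 FREE][17-27 ALLOC][28-57 FREE]
Op 7: b = realloc(b, 26) -> b = 17; heap: [0-16 FREE][17-42 ALLOC][43-57 FREE]
malloc(13): first-fit scan over [0-16 FREE][17-42 ALLOC][43-57 FREE] -> 0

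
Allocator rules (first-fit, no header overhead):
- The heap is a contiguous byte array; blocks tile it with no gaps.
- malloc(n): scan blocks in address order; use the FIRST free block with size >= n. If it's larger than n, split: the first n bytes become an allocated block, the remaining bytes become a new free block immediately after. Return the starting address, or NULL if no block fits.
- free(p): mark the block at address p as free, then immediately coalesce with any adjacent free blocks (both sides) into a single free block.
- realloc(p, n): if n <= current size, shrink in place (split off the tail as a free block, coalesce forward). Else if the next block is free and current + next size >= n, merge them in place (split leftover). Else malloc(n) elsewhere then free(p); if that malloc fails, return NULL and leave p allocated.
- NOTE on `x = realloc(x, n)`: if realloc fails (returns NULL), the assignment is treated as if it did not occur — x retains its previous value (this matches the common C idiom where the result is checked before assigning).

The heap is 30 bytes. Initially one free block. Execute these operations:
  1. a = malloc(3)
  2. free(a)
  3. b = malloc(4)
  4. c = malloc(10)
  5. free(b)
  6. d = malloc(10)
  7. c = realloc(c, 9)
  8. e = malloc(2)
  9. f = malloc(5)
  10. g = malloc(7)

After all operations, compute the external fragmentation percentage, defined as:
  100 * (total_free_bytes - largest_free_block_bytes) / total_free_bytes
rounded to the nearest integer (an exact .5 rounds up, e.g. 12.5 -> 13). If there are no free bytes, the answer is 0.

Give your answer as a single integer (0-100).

Op 1: a = malloc(3) -> a = 0; heap: [0-2 ALLOC][3-29 FREE]
Op 2: free(a) -> (freed a); heap: [0-29 FREE]
Op 3: b = malloc(4) -> b = 0; heap: [0-3 ALLOC][4-29 FREE]
Op 4: c = malloc(10) -> c = 4; heap: [0-3 ALLOC][4-13 ALLOC][14-29 FREE]
Op 5: free(b) -> (freed b); heap: [0-3 FREE][4-13 ALLOC][14-29 FREE]
Op 6: d = malloc(10) -> d = 14; heap: [0-3 FREE][4-13 ALLOC][14-23 ALLOC][24-29 FREE]
Op 7: c = realloc(c, 9) -> c = 4; heap: [0-3 FREE][4-12 ALLOC][13-13 FREE][14-23 ALLOC][24-29 FREE]
Op 8: e = malloc(2) -> e = 0; heap: [0-1 ALLOC][2-3 FREE][4-12 ALLOC][13-13 FREE][14-23 ALLOC][24-29 FREE]
Op 9: f = malloc(5) -> f = 24; heap: [0-1 ALLOC][2-3 FREE][4-12 ALLOC][13-13 FREE][14-23 ALLOC][24-28 ALLOC][29-29 FREE]
Op 10: g = malloc(7) -> g = NULL; heap: [0-1 ALLOC][2-3 FREE][4-12 ALLOC][13-13 FREE][14-23 ALLOC][24-28 ALLOC][29-29 FREE]
Free blocks: [2 1 1] total_free=4 largest=2 -> 100*(4-2)/4 = 200/4 = 50

Answer: 50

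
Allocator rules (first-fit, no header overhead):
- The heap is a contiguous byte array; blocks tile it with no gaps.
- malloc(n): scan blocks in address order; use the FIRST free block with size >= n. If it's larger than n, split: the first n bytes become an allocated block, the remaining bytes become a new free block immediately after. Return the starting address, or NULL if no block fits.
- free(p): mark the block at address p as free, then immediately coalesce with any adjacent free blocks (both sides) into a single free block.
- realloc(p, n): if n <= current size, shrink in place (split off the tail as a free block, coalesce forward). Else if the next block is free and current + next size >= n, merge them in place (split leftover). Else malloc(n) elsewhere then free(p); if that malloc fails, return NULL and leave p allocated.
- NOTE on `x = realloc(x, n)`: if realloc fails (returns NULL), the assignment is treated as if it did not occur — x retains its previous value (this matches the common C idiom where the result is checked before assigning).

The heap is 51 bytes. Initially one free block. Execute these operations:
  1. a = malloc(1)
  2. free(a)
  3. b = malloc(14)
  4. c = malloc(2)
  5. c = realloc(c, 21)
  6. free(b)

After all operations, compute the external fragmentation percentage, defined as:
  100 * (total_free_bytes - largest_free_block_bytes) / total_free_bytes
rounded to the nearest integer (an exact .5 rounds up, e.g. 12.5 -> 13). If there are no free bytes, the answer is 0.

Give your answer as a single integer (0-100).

Answer: 47

Derivation:
Op 1: a = malloc(1) -> a = 0; heap: [0-0 ALLOC][1-50 FREE]
Op 2: free(a) -> (freed a); heap: [0-50 FREE]
Op 3: b = malloc(14) -> b = 0; heap: [0-13 ALLOC][14-50 FREE]
Op 4: c = malloc(2) -> c = 14; heap: [0-13 ALLOC][14-15 ALLOC][16-50 FREE]
Op 5: c = realloc(c, 21) -> c = 14; heap: [0-13 ALLOC][14-34 ALLOC][35-50 FREE]
Op 6: free(b) -> (freed b); heap: [0-13 FREE][14-34 ALLOC][35-50 FREE]
Free blocks: [14 16] total_free=30 largest=16 -> 100*(30-16)/30 = 1400/30 ≈ 46.667 -> rounds to 47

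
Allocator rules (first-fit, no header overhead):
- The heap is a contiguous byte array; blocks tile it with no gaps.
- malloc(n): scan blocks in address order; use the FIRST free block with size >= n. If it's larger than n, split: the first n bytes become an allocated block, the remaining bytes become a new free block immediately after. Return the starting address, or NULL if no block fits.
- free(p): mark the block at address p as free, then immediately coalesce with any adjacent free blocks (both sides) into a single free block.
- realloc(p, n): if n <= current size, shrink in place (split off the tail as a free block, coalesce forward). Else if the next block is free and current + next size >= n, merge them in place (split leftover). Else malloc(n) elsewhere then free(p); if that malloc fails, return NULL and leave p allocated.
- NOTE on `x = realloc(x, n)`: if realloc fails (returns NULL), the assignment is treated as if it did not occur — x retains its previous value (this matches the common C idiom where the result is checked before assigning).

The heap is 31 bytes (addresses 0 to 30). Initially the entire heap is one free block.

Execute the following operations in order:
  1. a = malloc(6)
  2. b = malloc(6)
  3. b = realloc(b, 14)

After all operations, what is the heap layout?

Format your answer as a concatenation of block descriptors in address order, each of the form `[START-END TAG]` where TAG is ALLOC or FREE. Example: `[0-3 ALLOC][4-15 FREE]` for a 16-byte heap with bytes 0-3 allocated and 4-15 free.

Op 1: a = malloc(6) -> a = 0; heap: [0-5 ALLOC][6-30 FREE]
Op 2: b = malloc(6) -> b = 6; heap: [0-5 ALLOC][6-11 ALLOC][12-30 FREE]
Op 3: b = realloc(b, 14) -> b = 6; heap: [0-5 ALLOC][6-19 ALLOC][20-30 FREE]

Answer: [0-5 ALLOC][6-19 ALLOC][20-30 FREE]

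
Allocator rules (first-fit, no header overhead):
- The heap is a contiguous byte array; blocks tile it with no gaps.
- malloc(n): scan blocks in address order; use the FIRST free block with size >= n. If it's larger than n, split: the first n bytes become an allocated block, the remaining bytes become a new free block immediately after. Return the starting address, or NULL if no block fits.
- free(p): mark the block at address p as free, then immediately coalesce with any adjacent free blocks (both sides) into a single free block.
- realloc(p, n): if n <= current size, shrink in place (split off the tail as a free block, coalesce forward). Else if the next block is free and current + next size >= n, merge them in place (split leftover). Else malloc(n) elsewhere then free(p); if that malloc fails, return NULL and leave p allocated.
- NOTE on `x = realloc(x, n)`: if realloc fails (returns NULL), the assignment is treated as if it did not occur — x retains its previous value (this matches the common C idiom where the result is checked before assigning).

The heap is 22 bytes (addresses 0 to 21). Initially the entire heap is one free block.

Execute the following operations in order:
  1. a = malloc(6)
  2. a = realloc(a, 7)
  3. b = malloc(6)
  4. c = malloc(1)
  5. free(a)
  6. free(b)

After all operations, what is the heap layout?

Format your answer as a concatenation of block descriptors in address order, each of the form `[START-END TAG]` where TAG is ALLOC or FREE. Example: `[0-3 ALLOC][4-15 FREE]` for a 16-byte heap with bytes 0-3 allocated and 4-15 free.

Answer: [0-12 FREE][13-13 ALLOC][14-21 FREE]

Derivation:
Op 1: a = malloc(6) -> a = 0; heap: [0-5 ALLOC][6-21 FREE]
Op 2: a = realloc(a, 7) -> a = 0; heap: [0-6 ALLOC][7-21 FREE]
Op 3: b = malloc(6) -> b = 7; heap: [0-6 ALLOC][7-12 ALLOC][13-21 FREE]
Op 4: c = malloc(1) -> c = 13; heap: [0-6 ALLOC][7-12 ALLOC][13-13 ALLOC][14-21 FREE]
Op 5: free(a) -> (freed a); heap: [0-6 FREE][7-12 ALLOC][13-13 ALLOC][14-21 FREE]
Op 6: free(b) -> (freed b); heap: [0-12 FREE][13-13 ALLOC][14-21 FREE]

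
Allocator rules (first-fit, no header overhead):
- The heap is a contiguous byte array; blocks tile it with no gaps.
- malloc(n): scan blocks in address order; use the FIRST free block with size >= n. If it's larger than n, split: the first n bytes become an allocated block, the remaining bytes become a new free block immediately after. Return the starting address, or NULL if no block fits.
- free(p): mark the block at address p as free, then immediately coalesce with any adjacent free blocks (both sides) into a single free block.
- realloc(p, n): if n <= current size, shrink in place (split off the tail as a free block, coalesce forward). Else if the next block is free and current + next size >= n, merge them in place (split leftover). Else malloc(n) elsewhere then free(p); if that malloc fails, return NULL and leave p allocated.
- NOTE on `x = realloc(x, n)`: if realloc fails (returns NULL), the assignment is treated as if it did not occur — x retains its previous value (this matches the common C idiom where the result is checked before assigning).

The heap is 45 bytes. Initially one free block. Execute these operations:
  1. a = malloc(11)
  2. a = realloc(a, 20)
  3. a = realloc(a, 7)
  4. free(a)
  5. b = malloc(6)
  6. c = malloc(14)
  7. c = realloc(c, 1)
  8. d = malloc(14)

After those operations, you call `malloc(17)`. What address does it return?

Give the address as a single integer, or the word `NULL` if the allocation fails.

Op 1: a = malloc(11) -> a = 0; heap: [0-10 ALLOC][11-44 FREE]
Op 2: a = realloc(a, 20) -> a = 0; heap: [0-19 ALLOC][20-44 FREE]
Op 3: a = realloc(a, 7) -> a = 0; heap: [0-6 ALLOC][7-44 FREE]
Op 4: free(a) -> (freed a); heap: [0-44 FREE]
Op 5: b = malloc(6) -> b = 0; heap: [0-5 ALLOC][6-44 FREE]
Op 6: c = malloc(14) -> c = 6; heap: [0-5 ALLOC][6-19 ALLOC][20-44 FREE]
Op 7: c = realloc(c, 1) -> c = 6; heap: [0-5 ALLOC][6-6 ALLOC][7-44 FREE]
Op 8: d = malloc(14) -> d = 7; heap: [0-5 ALLOC][6-6 ALLOC][7-20 ALLOC][21-44 FREE]
malloc(17): first-fit scan over [0-5 ALLOC][6-6 ALLOC][7-20 ALLOC][21-44 FREE] -> 21

Answer: 21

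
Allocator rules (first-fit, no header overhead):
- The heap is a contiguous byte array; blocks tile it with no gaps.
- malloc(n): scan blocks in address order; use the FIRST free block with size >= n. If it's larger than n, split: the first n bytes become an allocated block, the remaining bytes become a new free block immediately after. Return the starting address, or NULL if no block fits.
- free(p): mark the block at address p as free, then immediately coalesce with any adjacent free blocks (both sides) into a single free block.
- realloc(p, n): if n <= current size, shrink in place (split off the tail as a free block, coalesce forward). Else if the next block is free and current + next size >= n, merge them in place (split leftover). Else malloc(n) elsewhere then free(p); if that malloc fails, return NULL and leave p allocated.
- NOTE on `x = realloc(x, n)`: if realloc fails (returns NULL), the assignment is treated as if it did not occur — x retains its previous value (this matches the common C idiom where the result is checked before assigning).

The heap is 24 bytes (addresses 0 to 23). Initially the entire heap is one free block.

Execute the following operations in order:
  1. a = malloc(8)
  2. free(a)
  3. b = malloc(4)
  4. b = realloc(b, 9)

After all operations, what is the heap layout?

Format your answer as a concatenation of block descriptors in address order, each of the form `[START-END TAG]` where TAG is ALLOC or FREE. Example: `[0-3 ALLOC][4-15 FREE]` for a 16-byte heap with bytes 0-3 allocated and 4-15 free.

Op 1: a = malloc(8) -> a = 0; heap: [0-7 ALLOC][8-23 FREE]
Op 2: free(a) -> (freed a); heap: [0-23 FREE]
Op 3: b = malloc(4) -> b = 0; heap: [0-3 ALLOC][4-23 FREE]
Op 4: b = realloc(b, 9) -> b = 0; heap: [0-8 ALLOC][9-23 FREE]

Answer: [0-8 ALLOC][9-23 FREE]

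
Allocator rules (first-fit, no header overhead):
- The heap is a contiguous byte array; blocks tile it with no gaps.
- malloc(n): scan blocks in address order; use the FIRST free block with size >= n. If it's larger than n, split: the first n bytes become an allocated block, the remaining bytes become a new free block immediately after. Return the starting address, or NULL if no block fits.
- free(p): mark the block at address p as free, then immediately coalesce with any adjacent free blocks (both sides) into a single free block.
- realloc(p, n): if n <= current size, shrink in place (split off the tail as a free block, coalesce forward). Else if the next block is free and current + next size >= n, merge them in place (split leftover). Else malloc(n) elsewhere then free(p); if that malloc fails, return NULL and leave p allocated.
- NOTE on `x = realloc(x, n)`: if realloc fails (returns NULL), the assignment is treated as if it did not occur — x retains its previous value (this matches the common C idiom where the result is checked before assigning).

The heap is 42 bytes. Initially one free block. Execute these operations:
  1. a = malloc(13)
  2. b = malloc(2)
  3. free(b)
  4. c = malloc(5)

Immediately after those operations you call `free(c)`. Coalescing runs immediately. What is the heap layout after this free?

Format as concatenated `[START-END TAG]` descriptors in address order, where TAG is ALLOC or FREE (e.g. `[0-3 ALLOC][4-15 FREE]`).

Answer: [0-12 ALLOC][13-41 FREE]

Derivation:
Op 1: a = malloc(13) -> a = 0; heap: [0-12 ALLOC][13-41 FREE]
Op 2: b = malloc(2) -> b = 13; heap: [0-12 ALLOC][13-14 ALLOC][15-41 FREE]
Op 3: free(b) -> (freed b); heap: [0-12 ALLOC][13-41 FREE]
Op 4: c = malloc(5) -> c = 13; heap: [0-12 ALLOC][13-17 ALLOC][18-41 FREE]
free(c): c = 13 -> block [13-17 ALLOC]; mark free, coalesce with adjacent free neighbors -> [0-12 ALLOC][13-41 FREE]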